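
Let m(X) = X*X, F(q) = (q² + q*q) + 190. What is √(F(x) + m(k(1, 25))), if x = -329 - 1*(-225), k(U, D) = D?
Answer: √22447 ≈ 149.82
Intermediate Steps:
x = -104 (x = -329 + 225 = -104)
F(q) = 190 + 2*q² (F(q) = (q² + q²) + 190 = 2*q² + 190 = 190 + 2*q²)
m(X) = X²
√(F(x) + m(k(1, 25))) = √((190 + 2*(-104)²) + 25²) = √((190 + 2*10816) + 625) = √((190 + 21632) + 625) = √(21822 + 625) = √22447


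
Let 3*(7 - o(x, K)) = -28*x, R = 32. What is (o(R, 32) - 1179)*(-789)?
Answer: 689060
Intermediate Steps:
o(x, K) = 7 + 28*x/3 (o(x, K) = 7 - (-28)*x/3 = 7 + 28*x/3)
(o(R, 32) - 1179)*(-789) = ((7 + (28/3)*32) - 1179)*(-789) = ((7 + 896/3) - 1179)*(-789) = (917/3 - 1179)*(-789) = -2620/3*(-789) = 689060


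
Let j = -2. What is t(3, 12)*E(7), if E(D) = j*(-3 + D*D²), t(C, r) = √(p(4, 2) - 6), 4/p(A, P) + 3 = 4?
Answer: -680*I*√2 ≈ -961.67*I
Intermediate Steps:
p(A, P) = 4 (p(A, P) = 4/(-3 + 4) = 4/1 = 4*1 = 4)
t(C, r) = I*√2 (t(C, r) = √(4 - 6) = √(-2) = I*√2)
E(D) = 6 - 2*D³ (E(D) = -2*(-3 + D*D²) = -2*(-3 + D³) = 6 - 2*D³)
t(3, 12)*E(7) = (I*√2)*(6 - 2*7³) = (I*√2)*(6 - 2*343) = (I*√2)*(6 - 686) = (I*√2)*(-680) = -680*I*√2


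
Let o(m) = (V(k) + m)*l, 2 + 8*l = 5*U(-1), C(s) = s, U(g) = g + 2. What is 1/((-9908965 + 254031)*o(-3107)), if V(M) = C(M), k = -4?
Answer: 4/45054749511 ≈ 8.8781e-11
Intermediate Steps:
U(g) = 2 + g
V(M) = M
l = 3/8 (l = -¼ + (5*(2 - 1))/8 = -¼ + (5*1)/8 = -¼ + (⅛)*5 = -¼ + 5/8 = 3/8 ≈ 0.37500)
o(m) = -3/2 + 3*m/8 (o(m) = (-4 + m)*(3/8) = -3/2 + 3*m/8)
1/((-9908965 + 254031)*o(-3107)) = 1/((-9908965 + 254031)*(-3/2 + (3/8)*(-3107))) = 1/((-9654934)*(-3/2 - 9321/8)) = -1/(9654934*(-9333/8)) = -1/9654934*(-8/9333) = 4/45054749511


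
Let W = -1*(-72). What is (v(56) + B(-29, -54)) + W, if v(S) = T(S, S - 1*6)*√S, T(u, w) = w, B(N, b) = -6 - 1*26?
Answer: 40 + 100*√14 ≈ 414.17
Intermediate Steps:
B(N, b) = -32 (B(N, b) = -6 - 26 = -32)
v(S) = √S*(-6 + S) (v(S) = (S - 1*6)*√S = (S - 6)*√S = (-6 + S)*√S = √S*(-6 + S))
W = 72
(v(56) + B(-29, -54)) + W = (√56*(-6 + 56) - 32) + 72 = ((2*√14)*50 - 32) + 72 = (100*√14 - 32) + 72 = (-32 + 100*√14) + 72 = 40 + 100*√14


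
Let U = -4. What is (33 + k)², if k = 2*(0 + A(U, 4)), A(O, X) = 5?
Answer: 1849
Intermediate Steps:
k = 10 (k = 2*(0 + 5) = 2*5 = 10)
(33 + k)² = (33 + 10)² = 43² = 1849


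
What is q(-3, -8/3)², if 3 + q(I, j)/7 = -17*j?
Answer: 790321/9 ≈ 87814.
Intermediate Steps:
q(I, j) = -21 - 119*j (q(I, j) = -21 + 7*(-17*j) = -21 - 119*j)
q(-3, -8/3)² = (-21 - (-952)/3)² = (-21 - 119*(-8/3))² = (-21 + 952/3)² = (889/3)² = 790321/9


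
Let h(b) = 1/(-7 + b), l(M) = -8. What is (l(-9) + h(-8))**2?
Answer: 14641/225 ≈ 65.071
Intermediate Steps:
(l(-9) + h(-8))**2 = (-8 + 1/(-7 - 8))**2 = (-8 + 1/(-15))**2 = (-8 - 1/15)**2 = (-121/15)**2 = 14641/225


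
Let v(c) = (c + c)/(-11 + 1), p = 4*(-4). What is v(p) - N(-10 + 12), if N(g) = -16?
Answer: 96/5 ≈ 19.200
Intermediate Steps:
p = -16
v(c) = -c/5 (v(c) = (2*c)/(-10) = (2*c)*(-⅒) = -c/5)
v(p) - N(-10 + 12) = -⅕*(-16) - 1*(-16) = 16/5 + 16 = 96/5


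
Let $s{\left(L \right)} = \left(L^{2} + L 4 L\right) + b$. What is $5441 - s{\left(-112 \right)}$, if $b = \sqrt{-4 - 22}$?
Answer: $-57279 - i \sqrt{26} \approx -57279.0 - 5.099 i$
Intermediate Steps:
$b = i \sqrt{26}$ ($b = \sqrt{-26} = i \sqrt{26} \approx 5.099 i$)
$s{\left(L \right)} = 5 L^{2} + i \sqrt{26}$ ($s{\left(L \right)} = \left(L^{2} + L 4 L\right) + i \sqrt{26} = \left(L^{2} + 4 L L\right) + i \sqrt{26} = \left(L^{2} + 4 L^{2}\right) + i \sqrt{26} = 5 L^{2} + i \sqrt{26}$)
$5441 - s{\left(-112 \right)} = 5441 - \left(5 \left(-112\right)^{2} + i \sqrt{26}\right) = 5441 - \left(5 \cdot 12544 + i \sqrt{26}\right) = 5441 - \left(62720 + i \sqrt{26}\right) = -57279 - i \sqrt{26}$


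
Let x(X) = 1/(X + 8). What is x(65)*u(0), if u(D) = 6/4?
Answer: 3/146 ≈ 0.020548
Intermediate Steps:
u(D) = 3/2 (u(D) = 6*(¼) = 3/2)
x(X) = 1/(8 + X)
x(65)*u(0) = (3/2)/(8 + 65) = (3/2)/73 = (1/73)*(3/2) = 3/146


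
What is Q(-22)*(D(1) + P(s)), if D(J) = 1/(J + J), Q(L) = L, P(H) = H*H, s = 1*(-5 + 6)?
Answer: -33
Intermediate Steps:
s = 1 (s = 1*1 = 1)
P(H) = H**2
D(J) = 1/(2*J)
Q(-22)*(D(1) + P(s)) = -22*((1/2)/1 + 1**2) = -22*((1/2)*1 + 1) = -22*(1/2 + 1) = -22*3/2 = -33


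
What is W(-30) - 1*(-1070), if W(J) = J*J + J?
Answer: 1940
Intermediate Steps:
W(J) = J + J² (W(J) = J² + J = J + J²)
W(-30) - 1*(-1070) = -30*(1 - 30) - 1*(-1070) = -30*(-29) + 1070 = 870 + 1070 = 1940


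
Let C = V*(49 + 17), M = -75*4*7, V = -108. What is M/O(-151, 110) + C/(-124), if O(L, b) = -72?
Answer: 16117/186 ≈ 86.651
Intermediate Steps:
M = -2100 (M = -25*12*7 = -300*7 = -2100)
C = -7128 (C = -108*(49 + 17) = -108*66 = -7128)
M/O(-151, 110) + C/(-124) = -2100/(-72) - 7128/(-124) = -2100*(-1/72) - 7128*(-1/124) = 175/6 + 1782/31 = 16117/186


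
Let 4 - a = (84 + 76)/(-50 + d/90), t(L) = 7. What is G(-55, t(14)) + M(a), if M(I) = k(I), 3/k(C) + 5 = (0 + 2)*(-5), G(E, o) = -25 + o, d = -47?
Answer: -91/5 ≈ -18.200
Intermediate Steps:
a = 32588/4547 (a = 4 - (84 + 76)/(-50 - 47/90) = 4 - 160/(-50 - 47*1/90) = 4 - 160/(-50 - 47/90) = 4 - 160/(-4547/90) = 4 - 160*(-90)/4547 = 4 - 1*(-14400/4547) = 4 + 14400/4547 = 32588/4547 ≈ 7.1669)
k(C) = -⅕ (k(C) = 3/(-5 + (0 + 2)*(-5)) = 3/(-5 + 2*(-5)) = 3/(-5 - 10) = 3/(-15) = 3*(-1/15) = -⅕)
M(I) = -⅕
G(-55, t(14)) + M(a) = (-25 + 7) - ⅕ = -18 - ⅕ = -91/5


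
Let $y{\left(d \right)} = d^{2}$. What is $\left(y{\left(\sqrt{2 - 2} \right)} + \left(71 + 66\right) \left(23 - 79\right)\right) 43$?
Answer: $-329896$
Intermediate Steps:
$\left(y{\left(\sqrt{2 - 2} \right)} + \left(71 + 66\right) \left(23 - 79\right)\right) 43 = \left(\left(\sqrt{2 - 2}\right)^{2} + \left(71 + 66\right) \left(23 - 79\right)\right) 43 = \left(\left(\sqrt{0}\right)^{2} + 137 \left(-56\right)\right) 43 = \left(0^{2} - 7672\right) 43 = \left(0 - 7672\right) 43 = \left(-7672\right) 43 = -329896$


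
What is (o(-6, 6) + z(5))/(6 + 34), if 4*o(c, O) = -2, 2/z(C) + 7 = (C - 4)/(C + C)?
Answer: -109/5520 ≈ -0.019746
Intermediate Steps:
z(C) = 2/(-7 + (-4 + C)/(2*C)) (z(C) = 2/(-7 + (C - 4)/(C + C)) = 2/(-7 + (-4 + C)/((2*C))) = 2/(-7 + (-4 + C)*(1/(2*C))) = 2/(-7 + (-4 + C)/(2*C)))
o(c, O) = -½ (o(c, O) = (¼)*(-2) = -½)
(o(-6, 6) + z(5))/(6 + 34) = (-½ - 4*5/(4 + 13*5))/(6 + 34) = (-½ - 4*5/(4 + 65))/40 = (-½ - 4*5/69)/40 = (-½ - 4*5*1/69)/40 = (-½ - 20/69)/40 = (1/40)*(-109/138) = -109/5520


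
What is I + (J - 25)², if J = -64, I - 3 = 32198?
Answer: 40122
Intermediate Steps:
I = 32201 (I = 3 + 32198 = 32201)
I + (J - 25)² = 32201 + (-64 - 25)² = 32201 + (-89)² = 32201 + 7921 = 40122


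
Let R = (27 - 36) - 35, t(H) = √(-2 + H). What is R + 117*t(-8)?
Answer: -44 + 117*I*√10 ≈ -44.0 + 369.99*I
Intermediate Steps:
R = -44 (R = -9 - 35 = -44)
R + 117*t(-8) = -44 + 117*√(-2 - 8) = -44 + 117*√(-10) = -44 + 117*(I*√10) = -44 + 117*I*√10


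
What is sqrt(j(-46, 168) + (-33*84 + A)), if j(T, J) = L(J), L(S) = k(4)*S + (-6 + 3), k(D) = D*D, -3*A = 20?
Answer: I*sqrt(843)/3 ≈ 9.6782*I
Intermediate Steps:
A = -20/3 (A = -1/3*20 = -20/3 ≈ -6.6667)
k(D) = D**2
L(S) = -3 + 16*S (L(S) = 4**2*S + (-6 + 3) = 16*S - 3 = -3 + 16*S)
j(T, J) = -3 + 16*J
sqrt(j(-46, 168) + (-33*84 + A)) = sqrt((-3 + 16*168) + (-33*84 - 20/3)) = sqrt((-3 + 2688) + (-2772 - 20/3)) = sqrt(2685 - 8336/3) = sqrt(-281/3) = I*sqrt(843)/3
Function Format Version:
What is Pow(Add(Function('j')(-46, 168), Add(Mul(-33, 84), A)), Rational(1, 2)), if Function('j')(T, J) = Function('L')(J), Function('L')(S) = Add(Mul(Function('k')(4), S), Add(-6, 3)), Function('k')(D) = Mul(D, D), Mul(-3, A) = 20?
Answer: Mul(Rational(1, 3), I, Pow(843, Rational(1, 2))) ≈ Mul(9.6782, I)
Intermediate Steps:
A = Rational(-20, 3) (A = Mul(Rational(-1, 3), 20) = Rational(-20, 3) ≈ -6.6667)
Function('k')(D) = Pow(D, 2)
Function('L')(S) = Add(-3, Mul(16, S)) (Function('L')(S) = Add(Mul(Pow(4, 2), S), Add(-6, 3)) = Add(Mul(16, S), -3) = Add(-3, Mul(16, S)))
Function('j')(T, J) = Add(-3, Mul(16, J))
Pow(Add(Function('j')(-46, 168), Add(Mul(-33, 84), A)), Rational(1, 2)) = Pow(Add(Add(-3, Mul(16, 168)), Add(Mul(-33, 84), Rational(-20, 3))), Rational(1, 2)) = Pow(Add(Add(-3, 2688), Add(-2772, Rational(-20, 3))), Rational(1, 2)) = Pow(Add(2685, Rational(-8336, 3)), Rational(1, 2)) = Pow(Rational(-281, 3), Rational(1, 2)) = Mul(Rational(1, 3), I, Pow(843, Rational(1, 2)))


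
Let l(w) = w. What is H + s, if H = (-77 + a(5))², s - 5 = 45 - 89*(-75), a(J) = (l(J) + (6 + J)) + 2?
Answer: 10206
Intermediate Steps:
a(J) = 8 + 2*J (a(J) = (J + (6 + J)) + 2 = (6 + 2*J) + 2 = 8 + 2*J)
s = 6725 (s = 5 + (45 - 89*(-75)) = 5 + (45 + 6675) = 5 + 6720 = 6725)
H = 3481 (H = (-77 + (8 + 2*5))² = (-77 + (8 + 10))² = (-77 + 18)² = (-59)² = 3481)
H + s = 3481 + 6725 = 10206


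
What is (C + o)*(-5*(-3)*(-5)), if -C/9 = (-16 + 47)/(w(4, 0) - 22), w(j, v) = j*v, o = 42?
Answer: -90225/22 ≈ -4101.1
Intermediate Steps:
C = 279/22 (C = -9*(-16 + 47)/(4*0 - 22) = -279/(0 - 22) = -279/(-22) = -279*(-1)/22 = -9*(-31/22) = 279/22 ≈ 12.682)
(C + o)*(-5*(-3)*(-5)) = (279/22 + 42)*(-5*(-3)*(-5)) = 1203*(15*(-5))/22 = (1203/22)*(-75) = -90225/22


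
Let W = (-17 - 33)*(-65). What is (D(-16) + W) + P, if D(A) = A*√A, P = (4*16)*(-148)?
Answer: -6222 - 64*I ≈ -6222.0 - 64.0*I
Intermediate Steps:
W = 3250 (W = -50*(-65) = 3250)
P = -9472 (P = 64*(-148) = -9472)
D(A) = A^(3/2)
(D(-16) + W) + P = ((-16)^(3/2) + 3250) - 9472 = (-64*I + 3250) - 9472 = (3250 - 64*I) - 9472 = -6222 - 64*I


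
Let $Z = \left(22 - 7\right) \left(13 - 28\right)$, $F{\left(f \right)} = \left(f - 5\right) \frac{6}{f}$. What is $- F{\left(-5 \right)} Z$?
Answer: $2700$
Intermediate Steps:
$F{\left(f \right)} = \frac{6 \left(-5 + f\right)}{f}$ ($F{\left(f \right)} = \left(-5 + f\right) \frac{6}{f} = \frac{6 \left(-5 + f\right)}{f}$)
$Z = -225$ ($Z = 15 \left(-15\right) = -225$)
$- F{\left(-5 \right)} Z = - \left(6 - \frac{30}{-5}\right) \left(-225\right) = - \left(6 - -6\right) \left(-225\right) = - \left(6 + 6\right) \left(-225\right) = - 12 \left(-225\right) = \left(-1\right) \left(-2700\right) = 2700$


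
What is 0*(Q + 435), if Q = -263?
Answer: 0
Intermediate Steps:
0*(Q + 435) = 0*(-263 + 435) = 0*172 = 0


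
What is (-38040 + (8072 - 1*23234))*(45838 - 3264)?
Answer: -2265021948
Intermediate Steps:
(-38040 + (8072 - 1*23234))*(45838 - 3264) = (-38040 + (8072 - 23234))*42574 = (-38040 - 15162)*42574 = -53202*42574 = -2265021948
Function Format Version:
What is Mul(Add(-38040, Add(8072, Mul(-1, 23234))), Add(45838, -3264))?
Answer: -2265021948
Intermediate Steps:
Mul(Add(-38040, Add(8072, Mul(-1, 23234))), Add(45838, -3264)) = Mul(Add(-38040, Add(8072, -23234)), 42574) = Mul(Add(-38040, -15162), 42574) = Mul(-53202, 42574) = -2265021948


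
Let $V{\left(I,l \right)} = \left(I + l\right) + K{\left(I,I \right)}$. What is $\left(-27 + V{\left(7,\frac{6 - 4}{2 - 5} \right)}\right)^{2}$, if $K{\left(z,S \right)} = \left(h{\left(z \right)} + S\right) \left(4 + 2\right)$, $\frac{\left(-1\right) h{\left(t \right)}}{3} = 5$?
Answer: $\frac{42436}{9} \approx 4715.1$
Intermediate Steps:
$h{\left(t \right)} = -15$ ($h{\left(t \right)} = \left(-3\right) 5 = -15$)
$K{\left(z,S \right)} = -90 + 6 S$ ($K{\left(z,S \right)} = \left(-15 + S\right) \left(4 + 2\right) = \left(-15 + S\right) 6 = -90 + 6 S$)
$V{\left(I,l \right)} = -90 + l + 7 I$ ($V{\left(I,l \right)} = \left(I + l\right) + \left(-90 + 6 I\right) = -90 + l + 7 I$)
$\left(-27 + V{\left(7,\frac{6 - 4}{2 - 5} \right)}\right)^{2} = \left(-27 + \left(-90 + \frac{6 - 4}{2 - 5} + 7 \cdot 7\right)\right)^{2} = \left(-27 + \left(-90 + \frac{2}{-3} + 49\right)\right)^{2} = \left(-27 + \left(-90 + 2 \left(- \frac{1}{3}\right) + 49\right)\right)^{2} = \left(-27 - \frac{125}{3}\right)^{2} = \left(- \frac{206}{3}\right)^{2} = \frac{42436}{9}$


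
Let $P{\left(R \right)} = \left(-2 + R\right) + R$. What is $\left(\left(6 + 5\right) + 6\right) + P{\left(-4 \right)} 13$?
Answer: $-113$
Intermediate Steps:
$P{\left(R \right)} = -2 + 2 R$
$\left(\left(6 + 5\right) + 6\right) + P{\left(-4 \right)} 13 = \left(\left(6 + 5\right) + 6\right) + \left(-2 + 2 \left(-4\right)\right) 13 = \left(11 + 6\right) + \left(-2 - 8\right) 13 = 17 - 130 = -113$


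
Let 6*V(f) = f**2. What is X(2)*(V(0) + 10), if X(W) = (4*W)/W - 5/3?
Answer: 70/3 ≈ 23.333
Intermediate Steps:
V(f) = f**2/6
X(W) = 7/3 (X(W) = 4 - 5*1/3 = 4 - 5/3 = 7/3)
X(2)*(V(0) + 10) = 7*((1/6)*0**2 + 10)/3 = 7*((1/6)*0 + 10)/3 = 7*(0 + 10)/3 = (7/3)*10 = 70/3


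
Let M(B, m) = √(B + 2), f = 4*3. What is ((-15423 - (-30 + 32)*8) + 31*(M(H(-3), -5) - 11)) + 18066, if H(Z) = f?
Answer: 2286 + 31*√14 ≈ 2402.0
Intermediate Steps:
f = 12
H(Z) = 12
M(B, m) = √(2 + B)
((-15423 - (-30 + 32)*8) + 31*(M(H(-3), -5) - 11)) + 18066 = ((-15423 - (-30 + 32)*8) + 31*(√(2 + 12) - 11)) + 18066 = ((-15423 - 2*8) + 31*(√14 - 11)) + 18066 = ((-15423 - 1*16) + 31*(-11 + √14)) + 18066 = ((-15423 - 16) + (-341 + 31*√14)) + 18066 = (-15439 + (-341 + 31*√14)) + 18066 = (-15780 + 31*√14) + 18066 = 2286 + 31*√14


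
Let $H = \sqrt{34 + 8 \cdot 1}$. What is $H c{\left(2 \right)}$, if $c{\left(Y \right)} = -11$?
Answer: $- 11 \sqrt{42} \approx -71.288$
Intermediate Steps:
$H = \sqrt{42}$ ($H = \sqrt{34 + 8} = \sqrt{42} \approx 6.4807$)
$H c{\left(2 \right)} = \sqrt{42} \left(-11\right) = - 11 \sqrt{42}$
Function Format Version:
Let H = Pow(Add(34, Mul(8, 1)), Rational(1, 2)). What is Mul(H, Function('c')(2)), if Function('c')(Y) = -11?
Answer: Mul(-11, Pow(42, Rational(1, 2))) ≈ -71.288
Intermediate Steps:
H = Pow(42, Rational(1, 2)) (H = Pow(Add(34, 8), Rational(1, 2)) = Pow(42, Rational(1, 2)) ≈ 6.4807)
Mul(H, Function('c')(2)) = Mul(Pow(42, Rational(1, 2)), -11) = Mul(-11, Pow(42, Rational(1, 2)))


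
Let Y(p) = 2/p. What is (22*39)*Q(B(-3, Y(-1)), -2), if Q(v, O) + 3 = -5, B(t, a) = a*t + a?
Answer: -6864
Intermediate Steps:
B(t, a) = a + a*t
Q(v, O) = -8 (Q(v, O) = -3 - 5 = -8)
(22*39)*Q(B(-3, Y(-1)), -2) = (22*39)*(-8) = 858*(-8) = -6864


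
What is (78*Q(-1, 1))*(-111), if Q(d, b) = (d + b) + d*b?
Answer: 8658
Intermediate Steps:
Q(d, b) = b + d + b*d (Q(d, b) = (b + d) + b*d = b + d + b*d)
(78*Q(-1, 1))*(-111) = (78*(1 - 1 + 1*(-1)))*(-111) = (78*(1 - 1 - 1))*(-111) = (78*(-1))*(-111) = -78*(-111) = 8658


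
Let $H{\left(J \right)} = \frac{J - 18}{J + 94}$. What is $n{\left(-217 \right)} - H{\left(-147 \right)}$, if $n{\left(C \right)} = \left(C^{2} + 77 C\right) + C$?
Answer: $\frac{1598474}{53} \approx 30160.0$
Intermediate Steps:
$n{\left(C \right)} = C^{2} + 78 C$
$H{\left(J \right)} = \frac{-18 + J}{94 + J}$
$n{\left(-217 \right)} - H{\left(-147 \right)} = - 217 \left(78 - 217\right) - \frac{-18 - 147}{94 - 147} = \left(-217\right) \left(-139\right) - \frac{1}{-53} \left(-165\right) = 30163 - \left(- \frac{1}{53}\right) \left(-165\right) = 30163 - \frac{165}{53} = \frac{1598474}{53}$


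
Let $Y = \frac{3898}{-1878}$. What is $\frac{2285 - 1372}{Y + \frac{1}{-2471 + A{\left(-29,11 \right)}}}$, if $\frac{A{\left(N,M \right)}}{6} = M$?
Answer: $- \frac{2061823335}{4688284} \approx -439.78$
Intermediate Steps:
$A{\left(N,M \right)} = 6 M$
$Y = - \frac{1949}{939}$ ($Y = 3898 \left(- \frac{1}{1878}\right) = - \frac{1949}{939} \approx -2.0756$)
$\frac{2285 - 1372}{Y + \frac{1}{-2471 + A{\left(-29,11 \right)}}} = \frac{2285 - 1372}{- \frac{1949}{939} + \frac{1}{-2471 + 6 \cdot 11}} = \frac{913}{- \frac{1949}{939} + \frac{1}{-2471 + 66}} = \frac{913}{- \frac{1949}{939} + \frac{1}{-2405}} = \frac{913}{- \frac{1949}{939} - \frac{1}{2405}} = \frac{913}{- \frac{4688284}{2258295}} = 913 \left(- \frac{2258295}{4688284}\right) = - \frac{2061823335}{4688284}$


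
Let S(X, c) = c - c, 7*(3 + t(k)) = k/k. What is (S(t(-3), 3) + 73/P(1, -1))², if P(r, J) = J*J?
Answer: 5329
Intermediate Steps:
P(r, J) = J²
t(k) = -20/7 (t(k) = -3 + (k/k)/7 = -3 + (⅐)*1 = -3 + ⅐ = -20/7)
S(X, c) = 0
(S(t(-3), 3) + 73/P(1, -1))² = (0 + 73/((-1)²))² = (0 + 73/1)² = (0 + 73*1)² = (0 + 73)² = 73² = 5329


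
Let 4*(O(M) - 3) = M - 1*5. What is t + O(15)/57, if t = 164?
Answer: 18707/114 ≈ 164.10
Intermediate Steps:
O(M) = 7/4 + M/4 (O(M) = 3 + (M - 1*5)/4 = 3 + (M - 5)/4 = 3 + (-5 + M)/4 = 3 + (-5/4 + M/4) = 7/4 + M/4)
t + O(15)/57 = 164 + (7/4 + (¼)*15)/57 = 164 + (7/4 + 15/4)*(1/57) = 164 + (11/2)*(1/57) = 164 + 11/114 = 18707/114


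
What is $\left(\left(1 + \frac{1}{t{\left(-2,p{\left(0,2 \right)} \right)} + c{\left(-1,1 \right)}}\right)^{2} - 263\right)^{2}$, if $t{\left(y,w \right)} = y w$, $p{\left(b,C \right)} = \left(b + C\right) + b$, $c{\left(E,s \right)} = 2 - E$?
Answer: $69169$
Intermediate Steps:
$p{\left(b,C \right)} = C + 2 b$ ($p{\left(b,C \right)} = \left(C + b\right) + b = C + 2 b$)
$t{\left(y,w \right)} = w y$
$\left(\left(1 + \frac{1}{t{\left(-2,p{\left(0,2 \right)} \right)} + c{\left(-1,1 \right)}}\right)^{2} - 263\right)^{2} = \left(\left(1 + \frac{1}{\left(2 + 2 \cdot 0\right) \left(-2\right) + \left(2 - -1\right)}\right)^{2} - 263\right)^{2} = \left(\left(1 + \frac{1}{\left(2 + 0\right) \left(-2\right) + \left(2 + 1\right)}\right)^{2} - 263\right)^{2} = \left(\left(1 + \frac{1}{2 \left(-2\right) + 3}\right)^{2} - 263\right)^{2} = \left(\left(1 + \frac{1}{-4 + 3}\right)^{2} - 263\right)^{2} = \left(\left(1 + \frac{1}{-1}\right)^{2} - 263\right)^{2} = \left(\left(1 - 1\right)^{2} - 263\right)^{2} = \left(0^{2} - 263\right)^{2} = \left(0 - 263\right)^{2} = \left(-263\right)^{2} = 69169$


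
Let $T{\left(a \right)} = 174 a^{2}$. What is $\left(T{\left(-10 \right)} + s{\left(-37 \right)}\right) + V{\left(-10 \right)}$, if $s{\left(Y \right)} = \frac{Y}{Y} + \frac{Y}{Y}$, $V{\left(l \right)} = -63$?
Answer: $17339$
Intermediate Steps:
$s{\left(Y \right)} = 2$ ($s{\left(Y \right)} = 1 + 1 = 2$)
$\left(T{\left(-10 \right)} + s{\left(-37 \right)}\right) + V{\left(-10 \right)} = \left(174 \left(-10\right)^{2} + 2\right) - 63 = \left(174 \cdot 100 + 2\right) - 63 = \left(17400 + 2\right) - 63 = 17402 - 63 = 17339$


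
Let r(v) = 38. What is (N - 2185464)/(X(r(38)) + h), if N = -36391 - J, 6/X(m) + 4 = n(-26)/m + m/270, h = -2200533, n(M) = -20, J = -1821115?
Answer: 1502641420/8251270369 ≈ 0.18211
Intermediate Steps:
X(m) = 6/(-4 - 20/m + m/270) (X(m) = 6/(-4 + (-20/m + m/270)) = 6/(-4 - 20/m + m/270))
N = 1784724 (N = -36391 - 1*(-1821115) = -36391 + 1821115 = 1784724)
(N - 2185464)/(X(r(38)) + h) = (1784724 - 2185464)/(1620*38/(-5400 + 38² - 1080*38) - 2200533) = -400740/(1620*38/(-5400 + 1444 - 41040) - 2200533) = -400740/(1620*38/(-44996) - 2200533) = -400740/(1620*38*(-1/44996) - 2200533) = -400740/(-15390/11249 - 2200533) = -400740/(-24753811107/11249) = -400740*(-11249/24753811107) = 1502641420/8251270369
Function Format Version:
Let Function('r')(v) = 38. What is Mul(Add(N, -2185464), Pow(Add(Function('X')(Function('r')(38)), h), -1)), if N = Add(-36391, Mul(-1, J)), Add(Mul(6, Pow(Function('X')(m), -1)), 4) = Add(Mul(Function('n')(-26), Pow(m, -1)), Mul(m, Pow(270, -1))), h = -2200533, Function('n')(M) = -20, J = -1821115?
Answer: Rational(1502641420, 8251270369) ≈ 0.18211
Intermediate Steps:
Function('X')(m) = Mul(6, Pow(Add(-4, Mul(-20, Pow(m, -1)), Mul(Rational(1, 270), m)), -1)) (Function('X')(m) = Mul(6, Pow(Add(-4, Add(Mul(-20, Pow(m, -1)), Mul(m, Pow(270, -1)))), -1)) = Mul(6, Pow(Add(-4, Add(Mul(-20, Pow(m, -1)), Mul(m, Rational(1, 270)))), -1)) = Mul(6, Pow(Add(-4, Add(Mul(-20, Pow(m, -1)), Mul(Rational(1, 270), m))), -1)) = Mul(6, Pow(Add(-4, Mul(-20, Pow(m, -1)), Mul(Rational(1, 270), m)), -1)))
N = 1784724 (N = Add(-36391, Mul(-1, -1821115)) = Add(-36391, 1821115) = 1784724)
Mul(Add(N, -2185464), Pow(Add(Function('X')(Function('r')(38)), h), -1)) = Mul(Add(1784724, -2185464), Pow(Add(Mul(1620, 38, Pow(Add(-5400, Pow(38, 2), Mul(-1080, 38)), -1)), -2200533), -1)) = Mul(-400740, Pow(Add(Mul(1620, 38, Pow(Add(-5400, 1444, -41040), -1)), -2200533), -1)) = Mul(-400740, Pow(Add(Mul(1620, 38, Pow(-44996, -1)), -2200533), -1)) = Mul(-400740, Pow(Add(Mul(1620, 38, Rational(-1, 44996)), -2200533), -1)) = Mul(-400740, Pow(Add(Rational(-15390, 11249), -2200533), -1)) = Mul(-400740, Pow(Rational(-24753811107, 11249), -1)) = Mul(-400740, Rational(-11249, 24753811107)) = Rational(1502641420, 8251270369)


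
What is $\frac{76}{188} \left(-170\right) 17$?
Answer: $- \frac{54910}{47} \approx -1168.3$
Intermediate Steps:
$\frac{76}{188} \left(-170\right) 17 = 76 \cdot \frac{1}{188} \left(-170\right) 17 = \frac{19}{47} \left(-170\right) 17 = \left(- \frac{3230}{47}\right) 17 = - \frac{54910}{47}$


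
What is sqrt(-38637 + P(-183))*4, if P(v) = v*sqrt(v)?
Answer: 4*sqrt(-38637 - 183*I*sqrt(183)) ≈ 25.176 - 786.66*I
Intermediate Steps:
P(v) = v**(3/2)
sqrt(-38637 + P(-183))*4 = sqrt(-38637 + (-183)**(3/2))*4 = sqrt(-38637 - 183*I*sqrt(183))*4 = 4*sqrt(-38637 - 183*I*sqrt(183))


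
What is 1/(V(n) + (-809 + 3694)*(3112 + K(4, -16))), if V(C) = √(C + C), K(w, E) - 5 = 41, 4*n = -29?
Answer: 18221660/166014446577829 - I*√58/166014446577829 ≈ 1.0976e-7 - 4.5874e-14*I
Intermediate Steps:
n = -29/4 (n = (¼)*(-29) = -29/4 ≈ -7.2500)
K(w, E) = 46 (K(w, E) = 5 + 41 = 46)
V(C) = √2*√C (V(C) = √(2*C) = √2*√C)
1/(V(n) + (-809 + 3694)*(3112 + K(4, -16))) = 1/(√2*√(-29/4) + (-809 + 3694)*(3112 + 46)) = 1/(√2*(I*√29/2) + 2885*3158) = 1/(I*√58/2 + 9110830) = 1/(9110830 + I*√58/2)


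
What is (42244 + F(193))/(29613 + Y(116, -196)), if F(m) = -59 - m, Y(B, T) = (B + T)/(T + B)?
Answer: 20996/14807 ≈ 1.4180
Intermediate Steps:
Y(B, T) = 1 (Y(B, T) = (B + T)/(B + T) = 1)
(42244 + F(193))/(29613 + Y(116, -196)) = (42244 + (-59 - 1*193))/(29613 + 1) = (42244 + (-59 - 193))/29614 = (42244 - 252)*(1/29614) = 41992*(1/29614) = 20996/14807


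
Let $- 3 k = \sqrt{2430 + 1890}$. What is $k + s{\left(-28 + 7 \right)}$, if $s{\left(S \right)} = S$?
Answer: $-21 - 4 \sqrt{30} \approx -42.909$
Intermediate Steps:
$k = - 4 \sqrt{30}$ ($k = - \frac{\sqrt{2430 + 1890}}{3} = - \frac{\sqrt{4320}}{3} = - \frac{12 \sqrt{30}}{3} = - 4 \sqrt{30} \approx -21.909$)
$k + s{\left(-28 + 7 \right)} = - 4 \sqrt{30} + \left(-28 + 7\right) = - 4 \sqrt{30} - 21 = -21 - 4 \sqrt{30}$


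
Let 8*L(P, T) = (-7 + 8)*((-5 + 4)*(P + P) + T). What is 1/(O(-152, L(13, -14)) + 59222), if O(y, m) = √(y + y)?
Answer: 29611/1753622794 - I*√19/876811397 ≈ 1.6886e-5 - 4.9713e-9*I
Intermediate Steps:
L(P, T) = -P/4 + T/8 (L(P, T) = ((-7 + 8)*((-5 + 4)*(P + P) + T))/8 = (1*(-2*P + T))/8 = (1*(T - 2*P))/8 = (T - 2*P)/8 = -P/4 + T/8)
O(y, m) = √2*√y (O(y, m) = √(2*y) = √2*√y)
1/(O(-152, L(13, -14)) + 59222) = 1/(√2*√(-152) + 59222) = 1/(√2*(2*I*√38) + 59222) = 1/(4*I*√19 + 59222) = 1/(59222 + 4*I*√19)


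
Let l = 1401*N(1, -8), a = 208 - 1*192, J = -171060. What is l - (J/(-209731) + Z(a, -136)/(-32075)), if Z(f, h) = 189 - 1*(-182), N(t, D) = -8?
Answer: -75402990353899/6727121825 ≈ -11209.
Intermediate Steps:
a = 16 (a = 208 - 192 = 16)
Z(f, h) = 371 (Z(f, h) = 189 + 182 = 371)
l = -11208 (l = 1401*(-8) = -11208)
l - (J/(-209731) + Z(a, -136)/(-32075)) = -11208 - (-171060/(-209731) + 371/(-32075)) = -11208 - (-171060*(-1/209731) + 371*(-1/32075)) = -11208 - (171060/209731 - 371/32075) = -11208 - 1*5408939299/6727121825 = -11208 - 5408939299/6727121825 = -75402990353899/6727121825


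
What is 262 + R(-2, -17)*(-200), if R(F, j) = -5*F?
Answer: -1738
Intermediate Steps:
262 + R(-2, -17)*(-200) = 262 - 5*(-2)*(-200) = 262 + 10*(-200) = 262 - 2000 = -1738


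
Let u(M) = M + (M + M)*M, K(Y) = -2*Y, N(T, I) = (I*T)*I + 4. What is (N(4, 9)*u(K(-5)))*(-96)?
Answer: -6612480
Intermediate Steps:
N(T, I) = 4 + T*I² (N(T, I) = T*I² + 4 = 4 + T*I²)
u(M) = M + 2*M² (u(M) = M + (2*M)*M = M + 2*M²)
(N(4, 9)*u(K(-5)))*(-96) = ((4 + 4*9²)*((-2*(-5))*(1 + 2*(-2*(-5)))))*(-96) = ((4 + 4*81)*(10*(1 + 2*10)))*(-96) = ((4 + 324)*(10*(1 + 20)))*(-96) = (328*(10*21))*(-96) = (328*210)*(-96) = 68880*(-96) = -6612480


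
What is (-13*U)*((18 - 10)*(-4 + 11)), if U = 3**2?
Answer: -6552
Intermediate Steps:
U = 9
(-13*U)*((18 - 10)*(-4 + 11)) = (-13*9)*((18 - 10)*(-4 + 11)) = -936*7 = -117*56 = -6552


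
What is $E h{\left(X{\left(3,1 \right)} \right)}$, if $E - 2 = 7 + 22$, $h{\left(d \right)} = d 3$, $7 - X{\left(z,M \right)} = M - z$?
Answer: $837$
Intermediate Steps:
$X{\left(z,M \right)} = 7 + z - M$ ($X{\left(z,M \right)} = 7 - \left(M - z\right) = 7 + z - M$)
$h{\left(d \right)} = 3 d$
$E = 31$ ($E = 2 + \left(7 + 22\right) = 2 + 29 = 31$)
$E h{\left(X{\left(3,1 \right)} \right)} = 31 \cdot 3 \left(7 + 3 - 1\right) = 31 \cdot 3 \cdot 9 = 31 \cdot 27 = 837$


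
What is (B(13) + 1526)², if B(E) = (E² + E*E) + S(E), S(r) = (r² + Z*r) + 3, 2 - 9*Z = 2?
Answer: 4145296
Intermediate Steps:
Z = 0 (Z = 2/9 - ⅑*2 = 2/9 - 2/9 = 0)
S(r) = 3 + r² (S(r) = (r² + 0*r) + 3 = (r² + 0) + 3 = r² + 3 = 3 + r²)
B(E) = 3 + 3*E² (B(E) = (E² + E*E) + (3 + E²) = (E² + E²) + (3 + E²) = 2*E² + (3 + E²) = 3 + 3*E²)
(B(13) + 1526)² = ((3 + 3*13²) + 1526)² = ((3 + 3*169) + 1526)² = ((3 + 507) + 1526)² = (510 + 1526)² = 2036² = 4145296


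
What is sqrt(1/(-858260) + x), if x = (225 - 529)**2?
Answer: 7*sqrt(347319238739915)/429130 ≈ 304.00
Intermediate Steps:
x = 92416 (x = (-304)**2 = 92416)
sqrt(1/(-858260) + x) = sqrt(1/(-858260) + 92416) = sqrt(-1/858260 + 92416) = sqrt(79316956159/858260) = 7*sqrt(347319238739915)/429130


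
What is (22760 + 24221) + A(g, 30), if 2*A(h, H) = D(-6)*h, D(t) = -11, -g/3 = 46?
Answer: 47740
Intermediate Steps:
g = -138 (g = -3*46 = -138)
A(h, H) = -11*h/2 (A(h, H) = (-11*h)/2 = -11*h/2)
(22760 + 24221) + A(g, 30) = (22760 + 24221) - 11/2*(-138) = 46981 + 759 = 47740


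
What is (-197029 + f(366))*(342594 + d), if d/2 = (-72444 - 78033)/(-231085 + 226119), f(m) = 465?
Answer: -167238887901756/2483 ≈ -6.7354e+10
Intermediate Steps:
d = 150477/2483 (d = 2*((-72444 - 78033)/(-231085 + 226119)) = 2*(-150477/(-4966)) = 2*(-150477*(-1/4966)) = 2*(150477/4966) = 150477/2483 ≈ 60.603)
(-197029 + f(366))*(342594 + d) = (-197029 + 465)*(342594 + 150477/2483) = -196564*850811379/2483 = -167238887901756/2483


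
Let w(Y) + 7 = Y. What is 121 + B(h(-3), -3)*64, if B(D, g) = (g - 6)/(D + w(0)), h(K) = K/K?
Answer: 217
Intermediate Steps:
w(Y) = -7 + Y
h(K) = 1
B(D, g) = (-6 + g)/(-7 + D) (B(D, g) = (g - 6)/(D + (-7 + 0)) = (-6 + g)/(D - 7) = (-6 + g)/(-7 + D))
121 + B(h(-3), -3)*64 = 121 + ((-6 - 3)/(-7 + 1))*64 = 121 + (-9/(-6))*64 = 121 - ⅙*(-9)*64 = 121 + (3/2)*64 = 121 + 96 = 217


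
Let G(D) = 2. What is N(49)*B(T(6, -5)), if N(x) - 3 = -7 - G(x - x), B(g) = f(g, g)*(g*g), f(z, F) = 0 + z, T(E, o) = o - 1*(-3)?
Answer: 48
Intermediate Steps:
T(E, o) = 3 + o (T(E, o) = o + 3 = 3 + o)
f(z, F) = z
B(g) = g³ (B(g) = g*(g*g) = g*g² = g³)
N(x) = -6 (N(x) = 3 + (-7 - 1*2) = 3 + (-7 - 2) = 3 - 9 = -6)
N(49)*B(T(6, -5)) = -6*(3 - 5)³ = -6*(-2)³ = -6*(-8) = 48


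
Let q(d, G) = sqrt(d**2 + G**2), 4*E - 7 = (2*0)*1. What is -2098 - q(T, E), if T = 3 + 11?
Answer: -2098 - 7*sqrt(65)/4 ≈ -2112.1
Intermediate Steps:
T = 14
E = 7/4 (E = 7/4 + ((2*0)*1)/4 = 7/4 + (0*1)/4 = 7/4 + (1/4)*0 = 7/4 + 0 = 7/4 ≈ 1.7500)
q(d, G) = sqrt(G**2 + d**2)
-2098 - q(T, E) = -2098 - sqrt((7/4)**2 + 14**2) = -2098 - sqrt(49/16 + 196) = -2098 - sqrt(3185/16) = -2098 - 7*sqrt(65)/4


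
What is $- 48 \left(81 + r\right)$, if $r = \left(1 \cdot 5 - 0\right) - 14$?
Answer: $-3456$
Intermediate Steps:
$r = -9$ ($r = \left(5 + \left(-2 + 2\right)\right) - 14 = \left(5 + 0\right) - 14 = 5 - 14 = -9$)
$- 48 \left(81 + r\right) = - 48 \left(81 - 9\right) = \left(-48\right) 72 = -3456$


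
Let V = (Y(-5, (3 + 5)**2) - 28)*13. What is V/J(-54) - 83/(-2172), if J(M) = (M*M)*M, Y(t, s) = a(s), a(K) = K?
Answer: 55801/1583388 ≈ 0.035242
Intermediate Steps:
Y(t, s) = s
J(M) = M**3 (J(M) = M**2*M = M**3)
V = 468 (V = ((3 + 5)**2 - 28)*13 = (8**2 - 28)*13 = (64 - 28)*13 = 36*13 = 468)
V/J(-54) - 83/(-2172) = 468/((-54)**3) - 83/(-2172) = 468/(-157464) - 83*(-1/2172) = 468*(-1/157464) + 83/2172 = -13/4374 + 83/2172 = 55801/1583388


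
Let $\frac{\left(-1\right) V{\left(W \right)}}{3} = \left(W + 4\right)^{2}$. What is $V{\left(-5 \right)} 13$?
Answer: $-39$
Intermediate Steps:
$V{\left(W \right)} = - 3 \left(4 + W\right)^{2}$ ($V{\left(W \right)} = - 3 \left(W + 4\right)^{2} = - 3 \left(4 + W\right)^{2}$)
$V{\left(-5 \right)} 13 = - 3 \left(4 - 5\right)^{2} \cdot 13 = - 3 \left(-1\right)^{2} \cdot 13 = \left(-3\right) 1 \cdot 13 = \left(-3\right) 13 = -39$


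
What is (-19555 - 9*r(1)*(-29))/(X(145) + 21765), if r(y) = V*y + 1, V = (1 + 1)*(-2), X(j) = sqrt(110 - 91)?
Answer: -221328285/236857603 + 10169*sqrt(19)/236857603 ≈ -0.93425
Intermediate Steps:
X(j) = sqrt(19)
V = -4 (V = 2*(-2) = -4)
r(y) = 1 - 4*y (r(y) = -4*y + 1 = 1 - 4*y)
(-19555 - 9*r(1)*(-29))/(X(145) + 21765) = (-19555 - 9*(1 - 4*1)*(-29))/(sqrt(19) + 21765) = (-19555 - 9*(1 - 4)*(-29))/(21765 + sqrt(19)) = (-19555 - 9*(-3)*(-29))/(21765 + sqrt(19)) = (-19555 + 27*(-29))/(21765 + sqrt(19)) = (-19555 - 783)/(21765 + sqrt(19)) = -20338/(21765 + sqrt(19))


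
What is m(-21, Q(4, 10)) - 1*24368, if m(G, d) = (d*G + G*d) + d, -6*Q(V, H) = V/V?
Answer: -146167/6 ≈ -24361.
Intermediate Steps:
Q(V, H) = -1/6 (Q(V, H) = -V/(6*V) = -1/6*1 = -1/6)
m(G, d) = d + 2*G*d (m(G, d) = (G*d + G*d) + d = 2*G*d + d = d + 2*G*d)
m(-21, Q(4, 10)) - 1*24368 = -(1 + 2*(-21))/6 - 1*24368 = -(1 - 42)/6 - 24368 = -1/6*(-41) - 24368 = 41/6 - 24368 = -146167/6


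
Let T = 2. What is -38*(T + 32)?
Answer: -1292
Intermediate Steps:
-38*(T + 32) = -38*(2 + 32) = -38*34 = -1292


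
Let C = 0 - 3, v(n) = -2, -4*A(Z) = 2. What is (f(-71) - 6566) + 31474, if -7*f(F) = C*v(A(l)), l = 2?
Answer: 174350/7 ≈ 24907.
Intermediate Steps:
A(Z) = -½ (A(Z) = -¼*2 = -½)
C = -3
f(F) = -6/7 (f(F) = -(-3)*(-2)/7 = -⅐*6 = -6/7)
(f(-71) - 6566) + 31474 = (-6/7 - 6566) + 31474 = -45968/7 + 31474 = 174350/7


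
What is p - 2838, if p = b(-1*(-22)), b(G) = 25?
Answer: -2813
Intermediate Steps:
p = 25
p - 2838 = 25 - 2838 = -2813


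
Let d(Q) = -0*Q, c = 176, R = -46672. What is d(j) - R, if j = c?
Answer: 46672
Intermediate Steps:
j = 176
d(Q) = 0 (d(Q) = -7*0 = 0)
d(j) - R = 0 - 1*(-46672) = 0 + 46672 = 46672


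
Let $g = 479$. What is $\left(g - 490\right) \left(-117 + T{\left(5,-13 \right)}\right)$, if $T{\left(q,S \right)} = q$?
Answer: $1232$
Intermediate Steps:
$\left(g - 490\right) \left(-117 + T{\left(5,-13 \right)}\right) = \left(479 - 490\right) \left(-117 + 5\right) = \left(-11\right) \left(-112\right) = 1232$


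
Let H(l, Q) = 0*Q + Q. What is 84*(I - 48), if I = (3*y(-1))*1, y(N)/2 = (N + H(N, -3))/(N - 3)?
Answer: -3528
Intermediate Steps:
H(l, Q) = Q (H(l, Q) = 0 + Q = Q)
y(N) = 2 (y(N) = 2*((N - 3)/(N - 3)) = 2*((-3 + N)/(-3 + N)) = 2*1 = 2)
I = 6 (I = (3*2)*1 = 6*1 = 6)
84*(I - 48) = 84*(6 - 48) = 84*(-42) = -3528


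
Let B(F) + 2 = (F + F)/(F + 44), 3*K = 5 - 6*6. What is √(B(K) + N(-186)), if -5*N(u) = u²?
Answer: 2*I*√441308895/505 ≈ 83.197*I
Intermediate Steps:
K = -31/3 (K = (5 - 6*6)/3 = (5 - 36)/3 = (⅓)*(-31) = -31/3 ≈ -10.333)
B(F) = -2 + 2*F/(44 + F) (B(F) = -2 + (F + F)/(F + 44) = -2 + (2*F)/(44 + F) = -2 + 2*F/(44 + F))
N(u) = -u²/5
√(B(K) + N(-186)) = √(-88/(44 - 31/3) - ⅕*(-186)²) = √(-88/101/3 - ⅕*34596) = √(-88*3/101 - 34596/5) = √(-264/101 - 34596/5) = √(-3495516/505) = 2*I*√441308895/505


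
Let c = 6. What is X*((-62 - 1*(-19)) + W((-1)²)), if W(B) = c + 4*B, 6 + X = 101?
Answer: -3135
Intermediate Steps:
X = 95 (X = -6 + 101 = 95)
W(B) = 6 + 4*B
X*((-62 - 1*(-19)) + W((-1)²)) = 95*((-62 - 1*(-19)) + (6 + 4*(-1)²)) = 95*((-62 + 19) + (6 + 4*1)) = 95*(-43 + (6 + 4)) = 95*(-43 + 10) = 95*(-33) = -3135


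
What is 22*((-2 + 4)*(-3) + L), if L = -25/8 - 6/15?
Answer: -4191/20 ≈ -209.55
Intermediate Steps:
L = -141/40 (L = -25*⅛ - 6*1/15 = -25/8 - ⅖ = -141/40 ≈ -3.5250)
22*((-2 + 4)*(-3) + L) = 22*((-2 + 4)*(-3) - 141/40) = 22*(2*(-3) - 141/40) = 22*(-6 - 141/40) = 22*(-381/40) = -4191/20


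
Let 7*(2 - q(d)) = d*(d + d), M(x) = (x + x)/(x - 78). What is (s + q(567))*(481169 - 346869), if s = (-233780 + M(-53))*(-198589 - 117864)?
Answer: 1301552939680913000/131 ≈ 9.9355e+15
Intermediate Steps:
M(x) = 2*x/(-78 + x) (M(x) = (2*x)/(-78 + x) = 2*x/(-78 + x))
q(d) = 2 - 2*d**2/7 (q(d) = 2 - d*(d + d)/7 = 2 - d*2*d/7 = 2 - 2*d**2/7)
s = 9691396542522/131 (s = (-233780 + 2*(-53)/(-78 - 53))*(-198589 - 117864) = (-233780 + 2*(-53)/(-131))*(-316453) = (-233780 + 2*(-53)*(-1/131))*(-316453) = (-233780 + 106/131)*(-316453) = -30625074/131*(-316453) = 9691396542522/131 ≈ 7.3980e+10)
(s + q(567))*(481169 - 346869) = (9691396542522/131 + (2 - 2/7*567**2))*(481169 - 346869) = (9691396542522/131 + (2 - 2/7*321489))*134300 = (9691396542522/131 + (2 - 91854))*134300 = (9691396542522/131 - 91852)*134300 = (9691384509910/131)*134300 = 1301552939680913000/131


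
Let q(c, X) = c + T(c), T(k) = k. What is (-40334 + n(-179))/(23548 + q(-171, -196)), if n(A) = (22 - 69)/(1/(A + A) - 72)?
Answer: -519836346/299090531 ≈ -1.7381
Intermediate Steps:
n(A) = -47/(-72 + 1/(2*A)) (n(A) = -47/(1/(2*A) - 72) = -47/(-72 + 1/(2*A)))
q(c, X) = 2*c (q(c, X) = c + c = 2*c)
(-40334 + n(-179))/(23548 + q(-171, -196)) = (-40334 + 94*(-179)/(-1 + 144*(-179)))/(23548 + 2*(-171)) = (-40334 + 94*(-179)/(-1 - 25776))/(23548 - 342) = (-40334 + 94*(-179)/(-25777))/23206 = (-40334 + 94*(-179)*(-1/25777))*(1/23206) = (-40334 + 16826/25777)*(1/23206) = -1039672692/25777*1/23206 = -519836346/299090531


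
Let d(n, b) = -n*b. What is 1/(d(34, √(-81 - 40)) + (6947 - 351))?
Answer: 97/641869 + 11*I/1283738 ≈ 0.00015112 + 8.5687e-6*I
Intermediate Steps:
d(n, b) = -b*n
1/(d(34, √(-81 - 40)) + (6947 - 351)) = 1/(-1*√(-81 - 40)*34 + (6947 - 351)) = 1/(-1*√(-121)*34 + 6596) = 1/(-1*11*I*34 + 6596) = 1/(-374*I + 6596) = 1/(6596 - 374*I) = (6596 + 374*I)/43647092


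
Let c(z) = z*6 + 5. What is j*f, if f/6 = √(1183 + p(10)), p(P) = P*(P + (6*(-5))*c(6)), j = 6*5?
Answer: 180*I*√11017 ≈ 18893.0*I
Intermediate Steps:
j = 30
c(z) = 5 + 6*z (c(z) = 6*z + 5 = 5 + 6*z)
p(P) = P*(-1230 + P) (p(P) = P*(P + (6*(-5))*(5 + 6*6)) = P*(P - 30*(5 + 36)) = P*(P - 30*41) = P*(P - 1230) = P*(-1230 + P))
f = 6*I*√11017 (f = 6*√(1183 + 10*(-1230 + 10)) = 6*√(1183 + 10*(-1220)) = 6*√(1183 - 12200) = 6*√(-11017) = 6*(I*√11017) = 6*I*√11017 ≈ 629.77*I)
j*f = 30*(6*I*√11017) = 180*I*√11017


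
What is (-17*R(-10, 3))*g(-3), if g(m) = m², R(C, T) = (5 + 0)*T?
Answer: -2295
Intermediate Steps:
R(C, T) = 5*T
(-17*R(-10, 3))*g(-3) = -85*3*(-3)² = -17*15*9 = -255*9 = -2295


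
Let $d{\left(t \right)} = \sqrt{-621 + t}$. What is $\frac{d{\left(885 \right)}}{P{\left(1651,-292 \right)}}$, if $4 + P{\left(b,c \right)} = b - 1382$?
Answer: $\frac{2 \sqrt{66}}{265} \approx 0.061314$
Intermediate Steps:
$P{\left(b,c \right)} = -1386 + b$ ($P{\left(b,c \right)} = -4 + \left(b - 1382\right) = -4 + \left(-1382 + b\right) = -1386 + b$)
$\frac{d{\left(885 \right)}}{P{\left(1651,-292 \right)}} = \frac{\sqrt{-621 + 885}}{-1386 + 1651} = \frac{\sqrt{264}}{265} = 2 \sqrt{66} \cdot \frac{1}{265} = \frac{2 \sqrt{66}}{265}$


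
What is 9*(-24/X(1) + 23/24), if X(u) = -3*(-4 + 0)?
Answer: -75/8 ≈ -9.3750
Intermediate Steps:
X(u) = 12 (X(u) = -3*(-4) = 12)
9*(-24/X(1) + 23/24) = 9*(-24/12 + 23/24) = 9*(-24*1/12 + 23*(1/24)) = 9*(-2 + 23/24) = 9*(-25/24) = -75/8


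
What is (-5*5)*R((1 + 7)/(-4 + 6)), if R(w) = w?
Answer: -100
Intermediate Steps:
(-5*5)*R((1 + 7)/(-4 + 6)) = (-5*5)*((1 + 7)/(-4 + 6)) = -200/2 = -25*4 = -100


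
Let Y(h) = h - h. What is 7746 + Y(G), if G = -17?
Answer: 7746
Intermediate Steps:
Y(h) = 0
7746 + Y(G) = 7746 + 0 = 7746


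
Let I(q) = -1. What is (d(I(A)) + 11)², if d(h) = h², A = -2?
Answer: 144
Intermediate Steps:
(d(I(A)) + 11)² = ((-1)² + 11)² = (1 + 11)² = 12² = 144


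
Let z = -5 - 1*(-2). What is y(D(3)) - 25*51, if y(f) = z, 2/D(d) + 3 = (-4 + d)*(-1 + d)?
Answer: -1278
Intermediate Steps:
D(d) = 2/(-3 + (-1 + d)*(-4 + d)) (D(d) = 2/(-3 + (-4 + d)*(-1 + d)) = 2/(-3 + (-1 + d)*(-4 + d)))
z = -3 (z = -5 + 2 = -3)
y(f) = -3
y(D(3)) - 25*51 = -3 - 25*51 = -3 - 1275 = -1278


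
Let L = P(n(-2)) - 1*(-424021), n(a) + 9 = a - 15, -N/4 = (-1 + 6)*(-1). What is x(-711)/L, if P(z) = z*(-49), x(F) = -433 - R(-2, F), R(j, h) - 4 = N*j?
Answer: -397/425295 ≈ -0.00093347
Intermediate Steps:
N = 20 (N = -4*(-1 + 6)*(-1) = -20*(-1) = -4*(-5) = 20)
R(j, h) = 4 + 20*j
n(a) = -24 + a (n(a) = -9 + (a - 15) = -9 + (-15 + a) = -24 + a)
x(F) = -397 (x(F) = -433 - (4 + 20*(-2)) = -433 - (4 - 40) = -433 - 1*(-36) = -433 + 36 = -397)
P(z) = -49*z
L = 425295 (L = -49*(-24 - 2) - 1*(-424021) = -49*(-26) + 424021 = 1274 + 424021 = 425295)
x(-711)/L = -397/425295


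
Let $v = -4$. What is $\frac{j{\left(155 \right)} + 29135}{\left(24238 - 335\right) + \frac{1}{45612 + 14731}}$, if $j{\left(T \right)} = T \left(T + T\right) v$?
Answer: $- \frac{655988753}{96158582} \approx -6.8219$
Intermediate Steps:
$j{\left(T \right)} = - 8 T^{2}$ ($j{\left(T \right)} = T \left(T + T\right) \left(-4\right) = T 2 T \left(-4\right) = 2 T^{2} \left(-4\right) = - 8 T^{2}$)
$\frac{j{\left(155 \right)} + 29135}{\left(24238 - 335\right) + \frac{1}{45612 + 14731}} = \frac{- 8 \cdot 155^{2} + 29135}{\left(24238 - 335\right) + \frac{1}{45612 + 14731}} = \frac{\left(-8\right) 24025 + 29135}{\left(24238 - 335\right) + \frac{1}{60343}} = \frac{-192200 + 29135}{23903 + \frac{1}{60343}} = - \frac{163065}{\frac{1442378730}{60343}} = \left(-163065\right) \frac{60343}{1442378730} = - \frac{655988753}{96158582}$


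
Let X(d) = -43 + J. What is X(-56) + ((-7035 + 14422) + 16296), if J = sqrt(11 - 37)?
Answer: 23640 + I*sqrt(26) ≈ 23640.0 + 5.099*I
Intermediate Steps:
J = I*sqrt(26) (J = sqrt(-26) = I*sqrt(26) ≈ 5.099*I)
X(d) = -43 + I*sqrt(26)
X(-56) + ((-7035 + 14422) + 16296) = (-43 + I*sqrt(26)) + ((-7035 + 14422) + 16296) = (-43 + I*sqrt(26)) + (7387 + 16296) = (-43 + I*sqrt(26)) + 23683 = 23640 + I*sqrt(26)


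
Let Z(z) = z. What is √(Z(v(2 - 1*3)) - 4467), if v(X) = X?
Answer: 2*I*√1117 ≈ 66.843*I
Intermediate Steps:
√(Z(v(2 - 1*3)) - 4467) = √((2 - 1*3) - 4467) = √((2 - 3) - 4467) = √(-1 - 4467) = √(-4468) = 2*I*√1117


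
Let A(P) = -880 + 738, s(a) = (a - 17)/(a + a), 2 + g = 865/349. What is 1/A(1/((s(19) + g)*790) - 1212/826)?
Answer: -1/142 ≈ -0.0070423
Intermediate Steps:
g = 167/349 (g = -2 + 865/349 = 167/349 ≈ 0.47851)
s(a) = (-17 + a)/(2*a) (s(a) = (-17 + a)/((2*a)) = (-17 + a)*(1/(2*a)) = (-17 + a)/(2*a))
A(P) = -142
1/A(1/((s(19) + g)*790) - 1212/826) = 1/(-142) = -1/142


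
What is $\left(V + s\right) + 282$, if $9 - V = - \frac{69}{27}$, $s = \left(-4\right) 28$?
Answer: $\frac{1634}{9} \approx 181.56$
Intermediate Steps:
$s = -112$
$V = \frac{104}{9}$ ($V = 9 - - \frac{69}{27} = 9 - \left(-69\right) \frac{1}{27} = 9 - - \frac{23}{9} = 9 + \frac{23}{9} = \frac{104}{9} \approx 11.556$)
$\left(V + s\right) + 282 = \left(\frac{104}{9} - 112\right) + 282 = - \frac{904}{9} + 282 = \frac{1634}{9}$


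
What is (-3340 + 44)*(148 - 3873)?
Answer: 12277600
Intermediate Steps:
(-3340 + 44)*(148 - 3873) = -3296*(-3725) = 12277600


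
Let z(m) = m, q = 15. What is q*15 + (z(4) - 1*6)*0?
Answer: 225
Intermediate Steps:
q*15 + (z(4) - 1*6)*0 = 15*15 + (4 - 1*6)*0 = 225 + (4 - 6)*0 = 225 - 2*0 = 225 + 0 = 225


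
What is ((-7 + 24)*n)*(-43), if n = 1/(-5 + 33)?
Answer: -731/28 ≈ -26.107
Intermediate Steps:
n = 1/28 ≈ 0.035714
((-7 + 24)*n)*(-43) = ((-7 + 24)*(1/28))*(-43) = (17*(1/28))*(-43) = (17/28)*(-43) = -731/28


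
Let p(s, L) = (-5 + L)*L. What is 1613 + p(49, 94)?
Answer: 9979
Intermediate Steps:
p(s, L) = L*(-5 + L)
1613 + p(49, 94) = 1613 + 94*(-5 + 94) = 1613 + 94*89 = 1613 + 8366 = 9979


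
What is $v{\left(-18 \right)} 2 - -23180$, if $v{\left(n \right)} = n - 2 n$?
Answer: $23216$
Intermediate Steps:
$v{\left(n \right)} = - n$
$v{\left(-18 \right)} 2 - -23180 = \left(-1\right) \left(-18\right) 2 - -23180 = 18 \cdot 2 + 23180 = 36 + 23180 = 23216$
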